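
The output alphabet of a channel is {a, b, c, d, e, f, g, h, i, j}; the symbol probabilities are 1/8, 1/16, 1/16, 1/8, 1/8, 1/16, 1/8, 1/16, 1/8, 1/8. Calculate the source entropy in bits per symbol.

3.25 bits

Each probability is a power of 1/2, so log₂(1/p) is an integer.
H = Σ p·log₂(1/p) = 1/8·3 + 1/16·4 + 1/16·4 + 1/8·3 + 1/8·3 + 1/16·4 + 1/8·3 + 1/16·4 + 1/8·3 + 1/8·3 = 3.25 bits.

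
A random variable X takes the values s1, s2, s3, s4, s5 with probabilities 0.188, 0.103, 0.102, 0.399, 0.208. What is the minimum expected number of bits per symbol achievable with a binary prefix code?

2.199 bits/symbol

Repeatedly combine the two least-probable nodes; the expected code length is the sum of the merged weights.
merge 51/500 + 103/1000 → 41/200
merge 47/250 + 41/200 → 393/1000
merge 26/125 + 393/1000 → 601/1000
merge 399/1000 + 601/1000 → 1
L = 41/200 + 393/1000 + 601/1000 + 1 = 2199/1000 = 2.199 bits/symbol.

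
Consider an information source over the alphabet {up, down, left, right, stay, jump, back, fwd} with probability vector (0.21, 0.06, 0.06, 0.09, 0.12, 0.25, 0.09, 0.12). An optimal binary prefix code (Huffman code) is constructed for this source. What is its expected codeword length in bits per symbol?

Repeatedly combine the two least-probable nodes; the expected code length is the sum of the merged weights.
merge 3/50 + 3/50 → 3/25
merge 9/100 + 9/100 → 9/50
merge 3/25 + 3/25 → 6/25
merge 3/25 + 9/50 → 3/10
merge 21/100 + 6/25 → 9/20
merge 1/4 + 3/10 → 11/20
merge 9/20 + 11/20 → 1
L = 3/25 + 9/50 + 6/25 + 3/10 + 9/20 + 11/20 + 1 = 71/25 = 2.84 bits/symbol.

2.84 bits/symbol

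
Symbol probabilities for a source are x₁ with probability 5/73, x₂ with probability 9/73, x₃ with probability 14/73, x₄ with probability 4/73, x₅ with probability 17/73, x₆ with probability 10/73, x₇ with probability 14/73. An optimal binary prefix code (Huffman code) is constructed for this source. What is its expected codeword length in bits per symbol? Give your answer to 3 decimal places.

Repeatedly combine the two least-probable nodes; the expected code length is the sum of the merged weights.
merge 4/73 + 5/73 → 9/73
merge 9/73 + 9/73 → 18/73
merge 10/73 + 14/73 → 24/73
merge 14/73 + 17/73 → 31/73
merge 18/73 + 24/73 → 42/73
merge 31/73 + 42/73 → 1
L = 9/73 + 18/73 + 24/73 + 31/73 + 42/73 + 1 = 197/73 ≈ 2.699 bits/symbol.

2.699 bits/symbol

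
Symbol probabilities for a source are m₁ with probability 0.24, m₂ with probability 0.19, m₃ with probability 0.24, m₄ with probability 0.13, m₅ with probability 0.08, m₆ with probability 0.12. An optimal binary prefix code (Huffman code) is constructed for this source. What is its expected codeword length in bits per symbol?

Repeatedly combine the two least-probable nodes; the expected code length is the sum of the merged weights.
merge 2/25 + 3/25 → 1/5
merge 13/100 + 19/100 → 8/25
merge 1/5 + 6/25 → 11/25
merge 6/25 + 8/25 → 14/25
merge 11/25 + 14/25 → 1
L = 1/5 + 8/25 + 11/25 + 14/25 + 1 = 63/25 = 2.52 bits/symbol.

2.52 bits/symbol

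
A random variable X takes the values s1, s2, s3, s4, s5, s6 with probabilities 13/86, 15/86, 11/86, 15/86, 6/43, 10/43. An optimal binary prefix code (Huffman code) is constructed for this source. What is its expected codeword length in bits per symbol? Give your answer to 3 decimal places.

Repeatedly combine the two least-probable nodes; the expected code length is the sum of the merged weights.
merge 11/86 + 6/43 → 23/86
merge 13/86 + 15/86 → 14/43
merge 15/86 + 10/43 → 35/86
merge 23/86 + 14/43 → 51/86
merge 35/86 + 51/86 → 1
L = 23/86 + 14/43 + 35/86 + 51/86 + 1 = 223/86 ≈ 2.593 bits/symbol.

2.593 bits/symbol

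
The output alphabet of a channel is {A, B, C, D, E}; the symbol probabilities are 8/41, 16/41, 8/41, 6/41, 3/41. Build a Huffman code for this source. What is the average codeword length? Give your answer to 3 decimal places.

Repeatedly combine the two least-probable nodes; the expected code length is the sum of the merged weights.
merge 3/41 + 6/41 → 9/41
merge 8/41 + 8/41 → 16/41
merge 9/41 + 16/41 → 25/41
merge 16/41 + 25/41 → 1
L = 9/41 + 16/41 + 25/41 + 1 = 91/41 ≈ 2.220 bits/symbol.

2.220 bits/symbol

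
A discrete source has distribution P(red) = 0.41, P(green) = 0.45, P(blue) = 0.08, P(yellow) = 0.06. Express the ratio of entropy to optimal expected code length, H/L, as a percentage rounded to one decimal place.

93.5%

Entropy H = −Σ p log₂ p ≈ 1.5808 bits.
Huffman merges: 3/50+2/25→7/50; 7/50+41/100→11/20; 9/20+11/20→1. L = 169/100 ≈ 1.6900.
Efficiency = H/L = 1.5808/1.6900 = 93.5%.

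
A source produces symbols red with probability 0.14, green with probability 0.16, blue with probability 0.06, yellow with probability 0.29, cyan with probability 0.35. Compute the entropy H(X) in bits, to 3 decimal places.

H = −Σ pᵢ log₂ pᵢ.
−0.14·log₂(0.14) = 0.3971
−0.16·log₂(0.16) = 0.4230
−0.06·log₂(0.06) = 0.2435
−0.29·log₂(0.29) = 0.5179
−0.35·log₂(0.35) = 0.5301
Sum ≈ 2.1117 → 2.112 bits.

2.112 bits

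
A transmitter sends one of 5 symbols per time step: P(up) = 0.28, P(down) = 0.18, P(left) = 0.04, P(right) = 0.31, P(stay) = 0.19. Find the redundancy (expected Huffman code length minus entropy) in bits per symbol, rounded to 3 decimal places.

Entropy H = −Σ p log₂ p ≈ 2.1243 bits.
Huffman merges: 1/25+9/50→11/50; 19/100+11/50→41/100; 7/25+31/100→59/100; 41/100+59/100→1. L = 111/50 ≈ 2.2200.
L − H = 2.2200 − 2.1243 = 0.096 bits.

0.096 bits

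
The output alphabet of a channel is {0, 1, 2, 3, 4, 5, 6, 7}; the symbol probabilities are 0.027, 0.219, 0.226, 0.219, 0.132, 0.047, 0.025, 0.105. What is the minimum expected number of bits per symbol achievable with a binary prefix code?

2.691 bits/symbol

Repeatedly combine the two least-probable nodes; the expected code length is the sum of the merged weights.
merge 1/40 + 27/1000 → 13/250
merge 47/1000 + 13/250 → 99/1000
merge 99/1000 + 21/200 → 51/250
merge 33/250 + 51/250 → 42/125
merge 219/1000 + 219/1000 → 219/500
merge 113/500 + 42/125 → 281/500
merge 219/500 + 281/500 → 1
L = 13/250 + 99/1000 + 51/250 + 42/125 + 219/500 + 281/500 + 1 = 2691/1000 = 2.691 bits/symbol.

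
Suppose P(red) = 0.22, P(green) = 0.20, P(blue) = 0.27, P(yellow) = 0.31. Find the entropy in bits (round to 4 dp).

H = −Σ pᵢ log₂ pᵢ.
−0.22·log₂(0.22) = 0.4806
−0.20·log₂(0.20) = 0.4644
−0.27·log₂(0.27) = 0.5100
−0.31·log₂(0.31) = 0.5238
Sum ≈ 1.9788 → 1.9788 bits.

1.9788 bits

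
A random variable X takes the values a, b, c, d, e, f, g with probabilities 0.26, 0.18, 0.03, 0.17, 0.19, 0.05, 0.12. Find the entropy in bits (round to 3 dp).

2.575 bits

H = −Σ pᵢ log₂ pᵢ.
−0.26·log₂(0.26) = 0.5053
−0.18·log₂(0.18) = 0.4453
−0.03·log₂(0.03) = 0.1518
−0.17·log₂(0.17) = 0.4346
−0.19·log₂(0.19) = 0.4552
−0.05·log₂(0.05) = 0.2161
−0.12·log₂(0.12) = 0.3671
Sum ≈ 2.5753 → 2.575 bits.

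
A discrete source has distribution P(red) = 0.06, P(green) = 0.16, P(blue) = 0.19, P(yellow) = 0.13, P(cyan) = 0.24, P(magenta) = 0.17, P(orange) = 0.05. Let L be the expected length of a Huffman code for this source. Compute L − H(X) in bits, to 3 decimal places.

0.031 bits

Entropy H = −Σ p log₂ p ≈ 2.6492 bits.
Huffman merges: 1/20+3/50→11/100; 11/100+13/100→6/25; 4/25+17/100→33/100; 19/100+6/25→43/100; 6/25+33/100→57/100; 43/100+57/100→1. L = 67/25 ≈ 2.6800.
L − H = 2.6800 − 2.6492 = 0.031 bits.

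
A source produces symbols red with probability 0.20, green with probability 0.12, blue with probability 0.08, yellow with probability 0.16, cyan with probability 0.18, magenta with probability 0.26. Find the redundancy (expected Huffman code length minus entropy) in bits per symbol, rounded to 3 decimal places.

0.043 bits

Entropy H = −Σ p log₂ p ≈ 2.4966 bits.
Huffman merges: 2/25+3/25→1/5; 4/25+9/50→17/50; 1/5+1/5→2/5; 13/50+17/50→3/5; 2/5+3/5→1. L = 127/50 ≈ 2.5400.
L − H = 2.5400 − 2.4966 = 0.043 bits.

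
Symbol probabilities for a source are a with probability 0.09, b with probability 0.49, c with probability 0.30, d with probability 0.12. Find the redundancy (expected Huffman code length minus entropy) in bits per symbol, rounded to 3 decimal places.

Entropy H = −Σ p log₂ p ≈ 1.7051 bits.
Huffman merges: 9/100+3/25→21/100; 21/100+3/10→51/100; 49/100+51/100→1. L = 43/25 ≈ 1.7200.
L − H = 1.7200 − 1.7051 = 0.015 bits.

0.015 bits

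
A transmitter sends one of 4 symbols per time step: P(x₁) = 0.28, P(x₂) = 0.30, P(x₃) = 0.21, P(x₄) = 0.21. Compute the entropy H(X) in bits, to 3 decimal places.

1.981 bits

H = −Σ pᵢ log₂ pᵢ.
−0.28·log₂(0.28) = 0.5142
−0.30·log₂(0.30) = 0.5211
−0.21·log₂(0.21) = 0.4728
−0.21·log₂(0.21) = 0.4728
Sum ≈ 1.9810 → 1.981 bits.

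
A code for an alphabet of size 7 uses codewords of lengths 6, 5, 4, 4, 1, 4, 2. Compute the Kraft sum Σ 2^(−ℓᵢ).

0.984375

With common denominator 2^6 = 64: Σ 2^(−ℓᵢ) = 1/64 + 2/64 + 4/64 + 4/64 + 32/64 + 4/64 + 16/64 = 63/64 = 0.984375.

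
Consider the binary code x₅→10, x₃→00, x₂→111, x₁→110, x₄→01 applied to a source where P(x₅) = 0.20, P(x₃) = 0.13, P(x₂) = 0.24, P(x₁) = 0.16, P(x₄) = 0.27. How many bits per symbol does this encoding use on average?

2.4 bits/symbol

L̄ = Σ pᵢ·ℓᵢ = 0.20·2 + 0.13·2 + 0.24·3 + 0.16·3 + 0.27·2 = 2.4 bits/symbol.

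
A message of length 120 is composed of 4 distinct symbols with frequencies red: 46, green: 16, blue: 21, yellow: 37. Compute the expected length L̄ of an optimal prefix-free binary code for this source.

Probabilities are the counts divided by 120.
Repeatedly combine the two least-probable nodes; the expected code length is the sum of the merged weights.
merge 2/15 + 7/40 → 37/120
merge 37/120 + 37/120 → 37/60
merge 23/60 + 37/60 → 1
L = 37/120 + 37/60 + 1 = 77/40 = 1.925 bits/symbol.

1.925 bits/symbol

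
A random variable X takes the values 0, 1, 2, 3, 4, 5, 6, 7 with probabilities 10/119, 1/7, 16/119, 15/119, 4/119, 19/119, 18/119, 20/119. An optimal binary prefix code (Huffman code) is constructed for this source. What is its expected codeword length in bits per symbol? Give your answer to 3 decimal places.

2.950 bits/symbol

Repeatedly combine the two least-probable nodes; the expected code length is the sum of the merged weights.
merge 4/119 + 10/119 → 2/17
merge 2/17 + 15/119 → 29/119
merge 16/119 + 1/7 → 33/119
merge 18/119 + 19/119 → 37/119
merge 20/119 + 29/119 → 7/17
merge 33/119 + 37/119 → 10/17
merge 7/17 + 10/17 → 1
L = 2/17 + 29/119 + 33/119 + 37/119 + 7/17 + 10/17 + 1 = 351/119 ≈ 2.950 bits/symbol.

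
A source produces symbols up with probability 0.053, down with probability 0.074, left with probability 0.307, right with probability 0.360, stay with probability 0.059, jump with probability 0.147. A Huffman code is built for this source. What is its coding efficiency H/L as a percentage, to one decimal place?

Entropy H = −Σ p log₂ p ≈ 2.2037 bits.
Huffman merges: 53/1000+59/1000→14/125; 37/500+14/125→93/500; 147/1000+93/500→333/1000; 307/1000+333/1000→16/25; 9/25+16/25→1. L = 2271/1000 ≈ 2.2710.
Efficiency = H/L = 2.2037/2.2710 = 97.0%.

97.0%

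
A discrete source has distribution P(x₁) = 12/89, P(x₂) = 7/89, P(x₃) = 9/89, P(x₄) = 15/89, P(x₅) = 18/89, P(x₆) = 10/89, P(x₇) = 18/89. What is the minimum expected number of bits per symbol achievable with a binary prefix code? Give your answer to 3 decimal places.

Repeatedly combine the two least-probable nodes; the expected code length is the sum of the merged weights.
merge 7/89 + 9/89 → 16/89
merge 10/89 + 12/89 → 22/89
merge 15/89 + 16/89 → 31/89
merge 18/89 + 18/89 → 36/89
merge 22/89 + 31/89 → 53/89
merge 36/89 + 53/89 → 1
L = 16/89 + 22/89 + 31/89 + 36/89 + 53/89 + 1 = 247/89 ≈ 2.775 bits/symbol.

2.775 bits/symbol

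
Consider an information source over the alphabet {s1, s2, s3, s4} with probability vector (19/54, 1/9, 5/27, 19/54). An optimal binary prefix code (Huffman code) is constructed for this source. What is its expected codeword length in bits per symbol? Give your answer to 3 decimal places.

1.944 bits/symbol

Repeatedly combine the two least-probable nodes; the expected code length is the sum of the merged weights.
merge 1/9 + 5/27 → 8/27
merge 8/27 + 19/54 → 35/54
merge 19/54 + 35/54 → 1
L = 8/27 + 35/54 + 1 = 35/18 ≈ 1.944 bits/symbol.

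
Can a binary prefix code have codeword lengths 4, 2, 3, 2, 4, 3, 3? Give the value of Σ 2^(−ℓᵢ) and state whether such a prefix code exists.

With common denominator 2^4 = 16: Σ 2^(−ℓᵢ) = 1/16 + 4/16 + 2/16 + 4/16 + 1/16 + 2/16 + 2/16 = 16/16 = 1.
Kraft's inequality requires Σ ≤ 1; here Σ = 1 ≤ 1, so such a prefix code exists.

1; yes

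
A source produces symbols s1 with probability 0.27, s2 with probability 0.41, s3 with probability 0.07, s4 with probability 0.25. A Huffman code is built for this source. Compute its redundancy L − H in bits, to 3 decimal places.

0.104 bits

Entropy H = −Σ p log₂ p ≈ 1.8060 bits.
Huffman merges: 7/100+1/4→8/25; 27/100+8/25→59/100; 41/100+59/100→1. L = 191/100 ≈ 1.9100.
L − H = 1.9100 − 1.8060 = 0.104 bits.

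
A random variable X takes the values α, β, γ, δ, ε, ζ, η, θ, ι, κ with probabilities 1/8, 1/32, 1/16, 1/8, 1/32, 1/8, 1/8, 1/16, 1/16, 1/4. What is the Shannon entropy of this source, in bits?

Each probability is a power of 1/2, so log₂(1/p) is an integer.
H = Σ p·log₂(1/p) = 1/8·3 + 1/32·5 + 1/16·4 + 1/8·3 + 1/32·5 + 1/8·3 + 1/8·3 + 1/16·4 + 1/16·4 + 1/4·2 = 3.0625 bits.

3.0625 bits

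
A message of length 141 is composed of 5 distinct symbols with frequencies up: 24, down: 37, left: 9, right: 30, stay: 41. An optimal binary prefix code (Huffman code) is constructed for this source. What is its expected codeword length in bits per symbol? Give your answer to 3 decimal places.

2.234 bits/symbol

Probabilities are the counts divided by 141.
Repeatedly combine the two least-probable nodes; the expected code length is the sum of the merged weights.
merge 3/47 + 8/47 → 11/47
merge 10/47 + 11/47 → 21/47
merge 37/141 + 41/141 → 26/47
merge 21/47 + 26/47 → 1
L = 11/47 + 21/47 + 26/47 + 1 = 105/47 ≈ 2.234 bits/symbol.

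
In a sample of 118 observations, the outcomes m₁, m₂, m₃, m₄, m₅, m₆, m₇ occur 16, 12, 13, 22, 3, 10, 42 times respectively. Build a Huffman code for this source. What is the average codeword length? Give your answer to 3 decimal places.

Probabilities are the counts divided by 118.
Repeatedly combine the two least-probable nodes; the expected code length is the sum of the merged weights.
merge 3/118 + 5/59 → 13/118
merge 6/59 + 13/118 → 25/118
merge 13/118 + 8/59 → 29/118
merge 11/59 + 25/118 → 47/118
merge 29/118 + 21/59 → 71/118
merge 47/118 + 71/118 → 1
L = 13/118 + 25/118 + 29/118 + 47/118 + 71/118 + 1 = 303/118 ≈ 2.568 bits/symbol.

2.568 bits/symbol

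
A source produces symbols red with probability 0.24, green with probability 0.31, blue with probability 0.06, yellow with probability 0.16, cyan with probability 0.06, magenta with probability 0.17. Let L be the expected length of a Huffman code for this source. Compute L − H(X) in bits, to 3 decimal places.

Entropy H = −Σ p log₂ p ≈ 2.3626 bits.
Huffman merges: 3/50+3/50→3/25; 3/25+4/25→7/25; 17/100+6/25→41/100; 7/25+31/100→59/100; 41/100+59/100→1. L = 12/5 ≈ 2.4000.
L − H = 2.4000 − 2.3626 = 0.037 bits.

0.037 bits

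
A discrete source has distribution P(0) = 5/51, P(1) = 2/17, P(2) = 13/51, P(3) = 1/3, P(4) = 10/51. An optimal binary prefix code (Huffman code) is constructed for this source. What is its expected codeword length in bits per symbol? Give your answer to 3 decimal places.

Repeatedly combine the two least-probable nodes; the expected code length is the sum of the merged weights.
merge 5/51 + 2/17 → 11/51
merge 10/51 + 11/51 → 7/17
merge 13/51 + 1/3 → 10/17
merge 7/17 + 10/17 → 1
L = 11/51 + 7/17 + 10/17 + 1 = 113/51 ≈ 2.216 bits/symbol.

2.216 bits/symbol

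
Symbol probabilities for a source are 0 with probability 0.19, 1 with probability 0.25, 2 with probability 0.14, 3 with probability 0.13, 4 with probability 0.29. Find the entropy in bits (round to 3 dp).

H = −Σ pᵢ log₂ pᵢ.
−0.19·log₂(0.19) = 0.4552
−0.25·log₂(0.25) = 0.5000
−0.14·log₂(0.14) = 0.3971
−0.13·log₂(0.13) = 0.3826
−0.29·log₂(0.29) = 0.5179
Sum ≈ 2.2529 → 2.253 bits.

2.253 bits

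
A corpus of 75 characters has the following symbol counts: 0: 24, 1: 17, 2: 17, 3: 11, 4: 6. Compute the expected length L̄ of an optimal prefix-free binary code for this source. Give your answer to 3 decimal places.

2.227 bits/symbol

Probabilities are the counts divided by 75.
Repeatedly combine the two least-probable nodes; the expected code length is the sum of the merged weights.
merge 2/25 + 11/75 → 17/75
merge 17/75 + 17/75 → 34/75
merge 17/75 + 8/25 → 41/75
merge 34/75 + 41/75 → 1
L = 17/75 + 34/75 + 41/75 + 1 = 167/75 ≈ 2.227 bits/symbol.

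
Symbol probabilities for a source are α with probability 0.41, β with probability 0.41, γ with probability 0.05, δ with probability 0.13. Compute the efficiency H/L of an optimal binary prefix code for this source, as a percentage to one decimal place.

Entropy H = −Σ p log₂ p ≈ 1.6535 bits.
Huffman merges: 1/20+13/100→9/50; 9/50+41/100→59/100; 41/100+59/100→1. L = 177/100 ≈ 1.7700.
Efficiency = H/L = 1.6535/1.7700 = 93.4%.

93.4%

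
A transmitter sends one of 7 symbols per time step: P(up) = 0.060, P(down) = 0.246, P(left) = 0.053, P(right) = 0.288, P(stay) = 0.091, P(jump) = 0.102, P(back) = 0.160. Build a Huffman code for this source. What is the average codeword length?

2.579 bits/symbol

Repeatedly combine the two least-probable nodes; the expected code length is the sum of the merged weights.
merge 53/1000 + 3/50 → 113/1000
merge 91/1000 + 51/500 → 193/1000
merge 113/1000 + 4/25 → 273/1000
merge 193/1000 + 123/500 → 439/1000
merge 273/1000 + 36/125 → 561/1000
merge 439/1000 + 561/1000 → 1
L = 113/1000 + 193/1000 + 273/1000 + 439/1000 + 561/1000 + 1 = 2579/1000 = 2.579 bits/symbol.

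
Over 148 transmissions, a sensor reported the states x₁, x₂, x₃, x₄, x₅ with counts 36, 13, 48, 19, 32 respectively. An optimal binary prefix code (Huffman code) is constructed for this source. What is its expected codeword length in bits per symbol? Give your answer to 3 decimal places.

Probabilities are the counts divided by 148.
Repeatedly combine the two least-probable nodes; the expected code length is the sum of the merged weights.
merge 13/148 + 19/148 → 8/37
merge 8/37 + 8/37 → 16/37
merge 9/37 + 12/37 → 21/37
merge 16/37 + 21/37 → 1
L = 8/37 + 16/37 + 21/37 + 1 = 82/37 ≈ 2.216 bits/symbol.

2.216 bits/symbol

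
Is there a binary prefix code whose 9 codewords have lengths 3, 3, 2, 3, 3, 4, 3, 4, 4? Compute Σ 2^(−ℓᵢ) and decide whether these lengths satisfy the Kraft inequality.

1.0625; no

With common denominator 2^4 = 16: Σ 2^(−ℓᵢ) = 2/16 + 2/16 + 4/16 + 2/16 + 2/16 + 1/16 + 2/16 + 1/16 + 1/16 = 17/16 = 1.0625.
Kraft's inequality requires Σ ≤ 1; here Σ = 1.0625 > 1, so no such prefix code exists.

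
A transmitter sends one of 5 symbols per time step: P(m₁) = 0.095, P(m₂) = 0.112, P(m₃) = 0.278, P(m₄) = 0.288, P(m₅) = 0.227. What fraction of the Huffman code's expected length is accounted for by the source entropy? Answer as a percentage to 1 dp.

Entropy H = −Σ p log₂ p ≈ 2.1926 bits.
Huffman merges: 19/200+14/125→207/1000; 207/1000+227/1000→217/500; 139/500+36/125→283/500; 217/500+283/500→1. L = 2207/1000 ≈ 2.2070.
Efficiency = H/L = 2.1926/2.2070 = 99.3%.

99.3%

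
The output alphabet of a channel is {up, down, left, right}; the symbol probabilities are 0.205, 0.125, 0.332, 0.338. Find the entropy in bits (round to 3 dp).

1.901 bits

H = −Σ pᵢ log₂ pᵢ.
−0.205·log₂(0.205) = 0.4687
−0.125·log₂(0.125) = 0.3750
−0.332·log₂(0.332) = 0.5281
−0.338·log₂(0.338) = 0.5289
Sum ≈ 1.9008 → 1.901 bits.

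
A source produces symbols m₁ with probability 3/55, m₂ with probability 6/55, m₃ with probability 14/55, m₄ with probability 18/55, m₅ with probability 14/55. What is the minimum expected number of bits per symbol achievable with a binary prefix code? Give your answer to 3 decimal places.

Repeatedly combine the two least-probable nodes; the expected code length is the sum of the merged weights.
merge 3/55 + 6/55 → 9/55
merge 9/55 + 14/55 → 23/55
merge 14/55 + 18/55 → 32/55
merge 23/55 + 32/55 → 1
L = 9/55 + 23/55 + 32/55 + 1 = 119/55 ≈ 2.164 bits/symbol.

2.164 bits/symbol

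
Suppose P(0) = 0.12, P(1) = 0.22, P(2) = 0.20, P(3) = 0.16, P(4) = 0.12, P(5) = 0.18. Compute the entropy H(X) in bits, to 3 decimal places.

H = −Σ pᵢ log₂ pᵢ.
−0.12·log₂(0.12) = 0.3671
−0.22·log₂(0.22) = 0.4806
−0.20·log₂(0.20) = 0.4644
−0.16·log₂(0.16) = 0.4230
−0.12·log₂(0.12) = 0.3671
−0.18·log₂(0.18) = 0.4453
Sum ≈ 2.5474 → 2.547 bits.

2.547 bits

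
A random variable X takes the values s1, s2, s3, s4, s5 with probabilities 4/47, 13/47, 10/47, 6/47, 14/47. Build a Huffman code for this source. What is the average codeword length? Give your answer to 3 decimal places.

Repeatedly combine the two least-probable nodes; the expected code length is the sum of the merged weights.
merge 4/47 + 6/47 → 10/47
merge 10/47 + 10/47 → 20/47
merge 13/47 + 14/47 → 27/47
merge 20/47 + 27/47 → 1
L = 10/47 + 20/47 + 27/47 + 1 = 104/47 ≈ 2.213 bits/symbol.

2.213 bits/symbol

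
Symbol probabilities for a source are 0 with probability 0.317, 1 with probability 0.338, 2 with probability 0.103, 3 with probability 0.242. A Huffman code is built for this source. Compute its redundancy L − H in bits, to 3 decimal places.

0.113 bits

Entropy H = −Σ p log₂ p ≈ 1.8875 bits.
Huffman merges: 103/1000+121/500→69/200; 317/1000+169/500→131/200; 69/200+131/200→1. L = 2 ≈ 2.0000.
L − H = 2.0000 − 1.8875 = 0.113 bits.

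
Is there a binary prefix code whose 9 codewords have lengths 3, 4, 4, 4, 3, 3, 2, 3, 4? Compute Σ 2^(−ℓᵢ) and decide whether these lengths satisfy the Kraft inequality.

With common denominator 2^4 = 16: Σ 2^(−ℓᵢ) = 2/16 + 1/16 + 1/16 + 1/16 + 2/16 + 2/16 + 4/16 + 2/16 + 1/16 = 16/16 = 1.
Kraft's inequality requires Σ ≤ 1; here Σ = 1 ≤ 1, so such a prefix code exists.

1; yes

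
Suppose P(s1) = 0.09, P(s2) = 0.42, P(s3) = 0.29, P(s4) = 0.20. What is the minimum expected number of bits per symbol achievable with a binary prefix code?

Repeatedly combine the two least-probable nodes; the expected code length is the sum of the merged weights.
merge 9/100 + 1/5 → 29/100
merge 29/100 + 29/100 → 29/50
merge 21/50 + 29/50 → 1
L = 29/100 + 29/50 + 1 = 187/100 = 1.87 bits/symbol.

1.87 bits/symbol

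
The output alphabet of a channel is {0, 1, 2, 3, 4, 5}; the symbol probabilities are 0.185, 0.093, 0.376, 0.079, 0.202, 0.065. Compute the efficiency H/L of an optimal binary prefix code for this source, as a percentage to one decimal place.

97.1%

Entropy H = −Σ p log₂ p ≈ 2.3114 bits.
Huffman merges: 13/200+79/1000→18/125; 93/1000+18/125→237/1000; 37/200+101/500→387/1000; 237/1000+47/125→613/1000; 387/1000+613/1000→1. L = 2381/1000 ≈ 2.3810.
Efficiency = H/L = 2.3114/2.3810 = 97.1%.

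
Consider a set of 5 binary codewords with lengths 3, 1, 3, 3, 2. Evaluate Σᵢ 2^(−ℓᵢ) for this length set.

With common denominator 2^3 = 8: Σ 2^(−ℓᵢ) = 1/8 + 4/8 + 1/8 + 1/8 + 2/8 = 9/8 = 1.125.

1.125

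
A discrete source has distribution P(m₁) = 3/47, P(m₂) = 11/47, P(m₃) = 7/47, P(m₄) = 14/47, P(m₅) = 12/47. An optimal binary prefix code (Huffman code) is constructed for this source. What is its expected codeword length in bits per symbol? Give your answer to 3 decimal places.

Repeatedly combine the two least-probable nodes; the expected code length is the sum of the merged weights.
merge 3/47 + 7/47 → 10/47
merge 10/47 + 11/47 → 21/47
merge 12/47 + 14/47 → 26/47
merge 21/47 + 26/47 → 1
L = 10/47 + 21/47 + 26/47 + 1 = 104/47 ≈ 2.213 bits/symbol.

2.213 bits/symbol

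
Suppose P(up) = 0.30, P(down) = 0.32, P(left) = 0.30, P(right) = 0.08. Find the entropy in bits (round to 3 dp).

H = −Σ pᵢ log₂ pᵢ.
−0.30·log₂(0.30) = 0.5211
−0.32·log₂(0.32) = 0.5260
−0.30·log₂(0.30) = 0.5211
−0.08·log₂(0.08) = 0.2915
Sum ≈ 1.8597 → 1.860 bits.

1.860 bits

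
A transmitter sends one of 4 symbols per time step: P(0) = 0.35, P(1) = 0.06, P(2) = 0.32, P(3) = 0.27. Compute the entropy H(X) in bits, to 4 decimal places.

H = −Σ pᵢ log₂ pᵢ.
−0.35·log₂(0.35) = 0.5301
−0.06·log₂(0.06) = 0.2435
−0.32·log₂(0.32) = 0.5260
−0.27·log₂(0.27) = 0.5100
Sum ≈ 1.8097 → 1.8097 bits.

1.8097 bits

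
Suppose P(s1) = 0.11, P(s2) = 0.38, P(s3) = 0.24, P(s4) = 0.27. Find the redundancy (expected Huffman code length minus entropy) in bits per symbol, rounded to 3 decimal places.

Entropy H = −Σ p log₂ p ≈ 1.8849 bits.
Huffman merges: 11/100+6/25→7/20; 27/100+7/20→31/50; 19/50+31/50→1. L = 197/100 ≈ 1.9700.
L − H = 1.9700 − 1.8849 = 0.085 bits.

0.085 bits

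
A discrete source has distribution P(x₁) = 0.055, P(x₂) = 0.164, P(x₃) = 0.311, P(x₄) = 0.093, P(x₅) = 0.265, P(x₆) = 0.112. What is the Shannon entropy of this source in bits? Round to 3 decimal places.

H = −Σ pᵢ log₂ pᵢ.
−0.055·log₂(0.055) = 0.2301
−0.164·log₂(0.164) = 0.4278
−0.311·log₂(0.311) = 0.5240
−0.093·log₂(0.093) = 0.3187
−0.265·log₂(0.265) = 0.5077
−0.112·log₂(0.112) = 0.3537
Sum ≈ 2.3621 → 2.362 bits.

2.362 bits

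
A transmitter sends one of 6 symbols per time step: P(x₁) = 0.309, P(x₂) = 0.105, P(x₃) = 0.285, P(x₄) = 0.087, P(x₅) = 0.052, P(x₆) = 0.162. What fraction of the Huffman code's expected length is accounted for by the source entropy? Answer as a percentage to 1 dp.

Entropy H = −Σ p log₂ p ≈ 2.3348 bits.
Huffman merges: 13/250+87/1000→139/1000; 21/200+139/1000→61/250; 81/500+61/250→203/500; 57/200+309/1000→297/500; 203/500+297/500→1. L = 2383/1000 ≈ 2.3830.
Efficiency = H/L = 2.3348/2.3830 = 98.0%.

98.0%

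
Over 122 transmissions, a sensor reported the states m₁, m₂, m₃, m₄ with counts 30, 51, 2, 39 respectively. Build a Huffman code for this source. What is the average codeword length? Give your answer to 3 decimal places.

1.844 bits/symbol

Probabilities are the counts divided by 122.
Repeatedly combine the two least-probable nodes; the expected code length is the sum of the merged weights.
merge 1/61 + 15/61 → 16/61
merge 16/61 + 39/122 → 71/122
merge 51/122 + 71/122 → 1
L = 16/61 + 71/122 + 1 = 225/122 ≈ 1.844 bits/symbol.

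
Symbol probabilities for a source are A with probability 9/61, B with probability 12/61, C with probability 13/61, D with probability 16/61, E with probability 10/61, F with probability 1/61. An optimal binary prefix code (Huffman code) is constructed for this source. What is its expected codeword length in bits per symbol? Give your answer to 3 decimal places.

Repeatedly combine the two least-probable nodes; the expected code length is the sum of the merged weights.
merge 1/61 + 9/61 → 10/61
merge 10/61 + 10/61 → 20/61
merge 12/61 + 13/61 → 25/61
merge 16/61 + 20/61 → 36/61
merge 25/61 + 36/61 → 1
L = 10/61 + 20/61 + 25/61 + 36/61 + 1 = 152/61 ≈ 2.492 bits/symbol.

2.492 bits/symbol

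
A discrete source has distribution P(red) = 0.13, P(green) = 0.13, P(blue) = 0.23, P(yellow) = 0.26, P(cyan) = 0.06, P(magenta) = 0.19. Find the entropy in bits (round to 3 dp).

2.457 bits

H = −Σ pᵢ log₂ pᵢ.
−0.13·log₂(0.13) = 0.3826
−0.13·log₂(0.13) = 0.3826
−0.23·log₂(0.23) = 0.4877
−0.26·log₂(0.26) = 0.5053
−0.06·log₂(0.06) = 0.2435
−0.19·log₂(0.19) = 0.4552
Sum ≈ 2.4570 → 2.457 bits.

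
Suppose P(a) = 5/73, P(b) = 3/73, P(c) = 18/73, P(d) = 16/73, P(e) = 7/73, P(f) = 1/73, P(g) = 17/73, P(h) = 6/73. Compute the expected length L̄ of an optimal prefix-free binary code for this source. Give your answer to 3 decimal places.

Repeatedly combine the two least-probable nodes; the expected code length is the sum of the merged weights.
merge 1/73 + 3/73 → 4/73
merge 4/73 + 5/73 → 9/73
merge 6/73 + 7/73 → 13/73
merge 9/73 + 13/73 → 22/73
merge 16/73 + 17/73 → 33/73
merge 18/73 + 22/73 → 40/73
merge 33/73 + 40/73 → 1
L = 4/73 + 9/73 + 13/73 + 22/73 + 33/73 + 40/73 + 1 = 194/73 ≈ 2.658 bits/symbol.

2.658 bits/symbol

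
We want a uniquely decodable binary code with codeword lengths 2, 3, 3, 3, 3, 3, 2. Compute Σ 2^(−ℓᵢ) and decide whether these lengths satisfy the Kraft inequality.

With common denominator 2^3 = 8: Σ 2^(−ℓᵢ) = 2/8 + 1/8 + 1/8 + 1/8 + 1/8 + 1/8 + 2/8 = 9/8 = 1.125.
Kraft's inequality requires Σ ≤ 1; here Σ = 1.125 > 1, so no such prefix code exists.

1.125; no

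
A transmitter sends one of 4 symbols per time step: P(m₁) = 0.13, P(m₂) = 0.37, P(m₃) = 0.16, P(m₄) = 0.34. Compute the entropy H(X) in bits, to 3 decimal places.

H = −Σ pᵢ log₂ pᵢ.
−0.13·log₂(0.13) = 0.3826
−0.37·log₂(0.37) = 0.5307
−0.16·log₂(0.16) = 0.4230
−0.34·log₂(0.34) = 0.5292
Sum ≈ 1.8656 → 1.866 bits.

1.866 bits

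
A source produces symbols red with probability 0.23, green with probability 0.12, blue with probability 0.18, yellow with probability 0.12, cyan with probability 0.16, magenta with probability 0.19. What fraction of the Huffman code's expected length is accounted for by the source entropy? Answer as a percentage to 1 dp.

Entropy H = −Σ p log₂ p ≈ 2.5454 bits.
Huffman merges: 3/25+3/25→6/25; 4/25+9/50→17/50; 19/100+23/100→21/50; 6/25+17/50→29/50; 21/50+29/50→1. L = 129/50 ≈ 2.5800.
Efficiency = H/L = 2.5454/2.5800 = 98.7%.

98.7%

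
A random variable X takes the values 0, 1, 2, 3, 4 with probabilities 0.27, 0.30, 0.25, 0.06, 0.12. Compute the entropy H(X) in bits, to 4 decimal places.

H = −Σ pᵢ log₂ pᵢ.
−0.27·log₂(0.27) = 0.5100
−0.30·log₂(0.30) = 0.5211
−0.25·log₂(0.25) = 0.5000
−0.06·log₂(0.06) = 0.2435
−0.12·log₂(0.12) = 0.3671
Sum ≈ 2.1417 → 2.1417 bits.

2.1417 bits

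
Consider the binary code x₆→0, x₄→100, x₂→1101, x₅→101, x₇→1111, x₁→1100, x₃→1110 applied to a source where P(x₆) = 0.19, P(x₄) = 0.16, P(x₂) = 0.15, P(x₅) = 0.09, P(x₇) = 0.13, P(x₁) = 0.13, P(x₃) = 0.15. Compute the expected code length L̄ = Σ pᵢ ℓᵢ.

L̄ = Σ pᵢ·ℓᵢ = 0.19·1 + 0.16·3 + 0.15·4 + 0.09·3 + 0.13·4 + 0.13·4 + 0.15·4 = 3.18 bits/symbol.

3.18 bits/symbol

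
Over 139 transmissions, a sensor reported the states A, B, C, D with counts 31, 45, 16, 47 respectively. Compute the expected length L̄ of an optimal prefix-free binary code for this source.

Probabilities are the counts divided by 139.
Repeatedly combine the two least-probable nodes; the expected code length is the sum of the merged weights.
merge 16/139 + 31/139 → 47/139
merge 45/139 + 47/139 → 92/139
merge 47/139 + 92/139 → 1
L = 47/139 + 92/139 + 1 = 2 bits/symbol.

2 bits/symbol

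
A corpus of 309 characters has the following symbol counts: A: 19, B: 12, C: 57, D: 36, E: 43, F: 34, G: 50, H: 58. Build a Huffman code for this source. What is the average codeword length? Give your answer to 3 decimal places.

2.913 bits/symbol

Probabilities are the counts divided by 309.
Repeatedly combine the two least-probable nodes; the expected code length is the sum of the merged weights.
merge 4/103 + 19/309 → 31/309
merge 31/309 + 34/309 → 65/309
merge 12/103 + 43/309 → 79/309
merge 50/309 + 19/103 → 107/309
merge 58/309 + 65/309 → 41/103
merge 79/309 + 107/309 → 62/103
merge 41/103 + 62/103 → 1
L = 31/309 + 65/309 + 79/309 + 107/309 + 41/103 + 62/103 + 1 = 300/103 ≈ 2.913 bits/symbol.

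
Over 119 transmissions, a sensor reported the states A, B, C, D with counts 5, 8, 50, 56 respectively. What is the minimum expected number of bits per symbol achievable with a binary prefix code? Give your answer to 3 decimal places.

1.639 bits/symbol

Probabilities are the counts divided by 119.
Repeatedly combine the two least-probable nodes; the expected code length is the sum of the merged weights.
merge 5/119 + 8/119 → 13/119
merge 13/119 + 50/119 → 9/17
merge 8/17 + 9/17 → 1
L = 13/119 + 9/17 + 1 = 195/119 ≈ 1.639 bits/symbol.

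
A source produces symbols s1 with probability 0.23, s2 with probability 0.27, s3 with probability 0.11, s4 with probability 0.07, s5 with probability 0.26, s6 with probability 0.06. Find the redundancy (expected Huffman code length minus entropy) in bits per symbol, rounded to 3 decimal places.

Entropy H = −Σ p log₂ p ≈ 2.3654 bits.
Huffman merges: 3/50+7/100→13/100; 11/100+13/100→6/25; 23/100+6/25→47/100; 13/50+27/100→53/100; 47/100+53/100→1. L = 237/100 ≈ 2.3700.
L − H = 2.3700 − 2.3654 = 0.005 bits.

0.005 bits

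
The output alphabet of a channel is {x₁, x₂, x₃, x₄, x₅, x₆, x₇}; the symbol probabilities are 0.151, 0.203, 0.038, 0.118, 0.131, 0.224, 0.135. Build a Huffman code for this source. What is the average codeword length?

2.729 bits/symbol

Repeatedly combine the two least-probable nodes; the expected code length is the sum of the merged weights.
merge 19/500 + 59/500 → 39/250
merge 131/1000 + 27/200 → 133/500
merge 151/1000 + 39/250 → 307/1000
merge 203/1000 + 28/125 → 427/1000
merge 133/500 + 307/1000 → 573/1000
merge 427/1000 + 573/1000 → 1
L = 39/250 + 133/500 + 307/1000 + 427/1000 + 573/1000 + 1 = 2729/1000 = 2.729 bits/symbol.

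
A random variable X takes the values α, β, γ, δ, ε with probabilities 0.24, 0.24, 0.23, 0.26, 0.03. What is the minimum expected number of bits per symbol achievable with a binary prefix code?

2.26 bits/symbol

Repeatedly combine the two least-probable nodes; the expected code length is the sum of the merged weights.
merge 3/100 + 23/100 → 13/50
merge 6/25 + 6/25 → 12/25
merge 13/50 + 13/50 → 13/25
merge 12/25 + 13/25 → 1
L = 13/50 + 12/25 + 13/25 + 1 = 113/50 = 2.26 bits/symbol.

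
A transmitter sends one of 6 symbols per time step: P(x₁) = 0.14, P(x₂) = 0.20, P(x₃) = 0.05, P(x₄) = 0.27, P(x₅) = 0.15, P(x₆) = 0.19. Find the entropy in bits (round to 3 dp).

H = −Σ pᵢ log₂ pᵢ.
−0.14·log₂(0.14) = 0.3971
−0.20·log₂(0.20) = 0.4644
−0.05·log₂(0.05) = 0.2161
−0.27·log₂(0.27) = 0.5100
−0.15·log₂(0.15) = 0.4105
−0.19·log₂(0.19) = 0.4552
Sum ≈ 2.4534 → 2.453 bits.

2.453 bits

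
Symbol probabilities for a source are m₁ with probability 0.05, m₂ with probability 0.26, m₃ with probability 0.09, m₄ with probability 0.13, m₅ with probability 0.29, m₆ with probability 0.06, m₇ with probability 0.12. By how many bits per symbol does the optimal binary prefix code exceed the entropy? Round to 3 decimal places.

0.015 bits

Entropy H = −Σ p log₂ p ≈ 2.5452 bits.
Huffman merges: 1/20+3/50→11/100; 9/100+11/100→1/5; 3/25+13/100→1/4; 1/5+1/4→9/20; 13/50+29/100→11/20; 9/20+11/20→1. L = 64/25 ≈ 2.5600.
L − H = 2.5600 − 2.5452 = 0.015 bits.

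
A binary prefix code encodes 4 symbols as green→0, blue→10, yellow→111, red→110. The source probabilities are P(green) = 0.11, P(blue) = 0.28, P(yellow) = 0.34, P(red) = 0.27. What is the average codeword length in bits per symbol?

2.5 bits/symbol

L̄ = Σ pᵢ·ℓᵢ = 0.11·1 + 0.28·2 + 0.34·3 + 0.27·3 = 2.5 bits/symbol.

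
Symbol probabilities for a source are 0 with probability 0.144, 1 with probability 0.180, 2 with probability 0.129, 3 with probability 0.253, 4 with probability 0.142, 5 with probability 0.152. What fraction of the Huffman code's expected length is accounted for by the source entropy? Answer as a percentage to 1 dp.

Entropy H = −Σ p log₂ p ≈ 2.5437 bits.
Huffman merges: 129/1000+71/500→271/1000; 18/125+19/125→37/125; 9/50+253/1000→433/1000; 271/1000+37/125→567/1000; 433/1000+567/1000→1. L = 2567/1000 ≈ 2.5670.
Efficiency = H/L = 2.5437/2.5670 = 99.1%.

99.1%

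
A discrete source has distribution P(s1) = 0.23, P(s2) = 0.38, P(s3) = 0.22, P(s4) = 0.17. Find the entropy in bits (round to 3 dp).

1.933 bits

H = −Σ pᵢ log₂ pᵢ.
−0.23·log₂(0.23) = 0.4877
−0.38·log₂(0.38) = 0.5305
−0.22·log₂(0.22) = 0.4806
−0.17·log₂(0.17) = 0.4346
Sum ≈ 1.9333 → 1.933 bits.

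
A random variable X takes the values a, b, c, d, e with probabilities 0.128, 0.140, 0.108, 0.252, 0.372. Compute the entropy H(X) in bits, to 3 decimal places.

2.155 bits

H = −Σ pᵢ log₂ pᵢ.
−0.128·log₂(0.128) = 0.3796
−0.140·log₂(0.140) = 0.3971
−0.108·log₂(0.108) = 0.3468
−0.252·log₂(0.252) = 0.5011
−0.372·log₂(0.372) = 0.5307
Sum ≈ 2.1553 → 2.155 bits.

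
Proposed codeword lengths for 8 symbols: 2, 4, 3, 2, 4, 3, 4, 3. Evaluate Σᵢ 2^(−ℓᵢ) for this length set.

1.0625

With common denominator 2^4 = 16: Σ 2^(−ℓᵢ) = 4/16 + 1/16 + 2/16 + 4/16 + 1/16 + 2/16 + 1/16 + 2/16 = 17/16 = 1.0625.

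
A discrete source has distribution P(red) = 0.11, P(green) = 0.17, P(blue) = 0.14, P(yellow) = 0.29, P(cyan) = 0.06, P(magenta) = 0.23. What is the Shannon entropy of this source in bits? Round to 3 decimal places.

H = −Σ pᵢ log₂ pᵢ.
−0.11·log₂(0.11) = 0.3503
−0.17·log₂(0.17) = 0.4346
−0.14·log₂(0.14) = 0.3971
−0.29·log₂(0.29) = 0.5179
−0.06·log₂(0.06) = 0.2435
−0.23·log₂(0.23) = 0.4877
Sum ≈ 2.4311 → 2.431 bits.

2.431 bits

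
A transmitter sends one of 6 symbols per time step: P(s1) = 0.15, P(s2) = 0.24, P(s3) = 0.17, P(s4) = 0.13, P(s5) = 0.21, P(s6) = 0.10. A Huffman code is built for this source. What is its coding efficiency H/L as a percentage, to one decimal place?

99.1%

Entropy H = −Σ p log₂ p ≈ 2.5269 bits.
Huffman merges: 1/10+13/100→23/100; 3/20+17/100→8/25; 21/100+23/100→11/25; 6/25+8/25→14/25; 11/25+14/25→1. L = 51/20 ≈ 2.5500.
Efficiency = H/L = 2.5269/2.5500 = 99.1%.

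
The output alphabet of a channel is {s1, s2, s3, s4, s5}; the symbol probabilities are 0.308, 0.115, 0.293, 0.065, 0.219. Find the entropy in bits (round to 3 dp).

H = −Σ pᵢ log₂ pᵢ.
−0.308·log₂(0.308) = 0.5233
−0.115·log₂(0.115) = 0.3588
−0.293·log₂(0.293) = 0.5189
−0.065·log₂(0.065) = 0.2563
−0.219·log₂(0.219) = 0.4798
Sum ≈ 2.1372 → 2.137 bits.

2.137 bits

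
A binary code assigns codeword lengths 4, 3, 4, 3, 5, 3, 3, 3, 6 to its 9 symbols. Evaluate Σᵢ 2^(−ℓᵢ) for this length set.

With common denominator 2^6 = 64: Σ 2^(−ℓᵢ) = 4/64 + 8/64 + 4/64 + 8/64 + 2/64 + 8/64 + 8/64 + 8/64 + 1/64 = 51/64 = 0.796875.

0.796875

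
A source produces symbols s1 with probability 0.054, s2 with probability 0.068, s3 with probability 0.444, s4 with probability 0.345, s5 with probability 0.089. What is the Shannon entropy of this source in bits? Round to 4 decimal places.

1.8515 bits

H = −Σ pᵢ log₂ pᵢ.
−0.054·log₂(0.054) = 0.2274
−0.068·log₂(0.068) = 0.2637
−0.444·log₂(0.444) = 0.5201
−0.345·log₂(0.345) = 0.5297
−0.089·log₂(0.089) = 0.3106
Sum ≈ 1.8515 → 1.8515 bits.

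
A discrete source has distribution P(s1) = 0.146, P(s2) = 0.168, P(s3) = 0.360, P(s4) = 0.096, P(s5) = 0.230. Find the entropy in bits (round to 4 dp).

H = −Σ pᵢ log₂ pᵢ.
−0.146·log₂(0.146) = 0.4053
−0.168·log₂(0.168) = 0.4323
−0.360·log₂(0.360) = 0.5306
−0.096·log₂(0.096) = 0.3246
−0.230·log₂(0.230) = 0.4877
Sum ≈ 2.1805 → 2.1805 bits.

2.1805 bits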